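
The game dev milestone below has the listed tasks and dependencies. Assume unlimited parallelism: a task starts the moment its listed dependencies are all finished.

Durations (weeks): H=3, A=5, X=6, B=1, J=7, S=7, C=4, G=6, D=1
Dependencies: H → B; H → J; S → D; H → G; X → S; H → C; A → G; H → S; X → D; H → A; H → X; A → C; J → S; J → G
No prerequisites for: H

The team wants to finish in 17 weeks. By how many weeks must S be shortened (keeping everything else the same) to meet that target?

Current finish: 18 weeks; target: 17.
S is on every critical path, so each week cut from S cuts the finish by one (this holds down to a finish of 16).
Need 18 − 17 = 1 week off S → S becomes 6 weeks, finish becomes 17.

1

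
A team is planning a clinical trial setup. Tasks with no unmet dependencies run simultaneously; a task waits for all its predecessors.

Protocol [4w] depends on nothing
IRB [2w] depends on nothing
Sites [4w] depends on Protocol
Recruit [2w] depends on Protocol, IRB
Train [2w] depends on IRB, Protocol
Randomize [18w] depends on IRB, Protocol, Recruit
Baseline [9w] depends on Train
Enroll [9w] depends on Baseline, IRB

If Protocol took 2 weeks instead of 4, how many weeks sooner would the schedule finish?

The binding path is Protocol→Recruit→Randomize = 4+2+18 = 24; finish at 24 weeks.
Since Protocol is critical, the -2 change carries straight to that chain (now 22 weeks).
No other chain overtakes it, so the finish is 22 weeks.
Change in finish: 22 − 24 = -2 weeks.

2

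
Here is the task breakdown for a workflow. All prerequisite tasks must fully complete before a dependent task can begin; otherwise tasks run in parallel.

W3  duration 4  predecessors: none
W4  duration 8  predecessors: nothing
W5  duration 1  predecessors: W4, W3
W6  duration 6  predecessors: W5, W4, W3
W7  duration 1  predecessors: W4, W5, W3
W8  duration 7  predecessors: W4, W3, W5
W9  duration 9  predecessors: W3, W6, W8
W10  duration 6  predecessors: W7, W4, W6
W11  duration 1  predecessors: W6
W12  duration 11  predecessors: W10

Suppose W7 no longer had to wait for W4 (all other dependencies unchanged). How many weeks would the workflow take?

32

Original critical path: W4→W5→W6→W10→W12 = 8+1+6+6+11 = 32 ⇒ 32 weeks.
Dropping W4→W7 doesn't change W7's earliest start (9); another predecessor still binds.
After: W4→W5→W6→W10→W12 = 8+1+6+6+11 = 32 → 32 weeks.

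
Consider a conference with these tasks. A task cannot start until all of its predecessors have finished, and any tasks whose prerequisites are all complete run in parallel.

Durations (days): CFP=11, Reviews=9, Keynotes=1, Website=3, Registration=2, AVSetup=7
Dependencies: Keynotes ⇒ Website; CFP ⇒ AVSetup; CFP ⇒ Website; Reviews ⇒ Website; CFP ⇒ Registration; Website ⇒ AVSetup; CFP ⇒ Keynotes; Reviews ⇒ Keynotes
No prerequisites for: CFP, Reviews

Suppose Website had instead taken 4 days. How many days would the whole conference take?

Baseline: CFP→Keynotes→Website→AVSetup = 11+1+3+7 = 22 → 22 days.
Website is on the critical path; changing it to 4 makes that path 23 days.
That remains the longest chain; total 23 days.

23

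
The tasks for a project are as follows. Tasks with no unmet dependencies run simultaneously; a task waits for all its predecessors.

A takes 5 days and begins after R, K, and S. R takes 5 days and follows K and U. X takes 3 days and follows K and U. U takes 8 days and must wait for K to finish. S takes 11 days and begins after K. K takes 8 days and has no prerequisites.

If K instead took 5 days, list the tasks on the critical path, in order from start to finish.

Actual critical path: K→U→R→A = 8+8+5+5 = 26 ⇒ 26 days.
Since K is critical, the -3 change carries straight to that chain (now 23 days).
That remains the longest chain; total 23 days.

K, U, R, A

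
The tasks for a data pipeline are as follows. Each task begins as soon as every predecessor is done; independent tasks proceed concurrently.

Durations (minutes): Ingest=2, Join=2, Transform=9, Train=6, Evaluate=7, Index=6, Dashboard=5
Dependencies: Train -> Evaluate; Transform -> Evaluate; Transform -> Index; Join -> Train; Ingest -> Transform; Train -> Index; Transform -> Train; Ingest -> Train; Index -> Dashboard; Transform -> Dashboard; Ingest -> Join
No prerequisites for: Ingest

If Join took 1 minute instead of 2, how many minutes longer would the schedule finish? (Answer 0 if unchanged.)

As given, the longest chain is Ingest→Transform→Train→Index→Dashboard = 2+9+6+6+5 = 28, so the finish is 28 minutes.
The longest path through Join is only 21 minutes, so Join has float 7.
The critical path is still Ingest→Transform→Train→Index→Dashboard; finish is now 28 minutes.
Change in finish: 28 − 28 = +0 minutes.

0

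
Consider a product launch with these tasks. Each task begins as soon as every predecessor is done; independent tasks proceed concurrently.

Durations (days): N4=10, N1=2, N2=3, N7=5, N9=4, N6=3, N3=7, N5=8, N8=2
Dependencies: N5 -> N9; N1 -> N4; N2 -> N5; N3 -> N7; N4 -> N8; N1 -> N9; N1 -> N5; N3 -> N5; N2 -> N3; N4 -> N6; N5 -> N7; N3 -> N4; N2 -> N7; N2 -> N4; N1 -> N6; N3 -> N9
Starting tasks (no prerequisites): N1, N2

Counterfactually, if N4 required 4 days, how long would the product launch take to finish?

Critical path before the change: N2→N3→N4→N6 = 3+7+10+3 = 23 giving 23 days.
N4 lies on that path, so at 4 days the path becomes 17 days.
The binding chain switches to N2→N3→N5→N7 = 3+7+8+5 = 23; finish 23 days.

23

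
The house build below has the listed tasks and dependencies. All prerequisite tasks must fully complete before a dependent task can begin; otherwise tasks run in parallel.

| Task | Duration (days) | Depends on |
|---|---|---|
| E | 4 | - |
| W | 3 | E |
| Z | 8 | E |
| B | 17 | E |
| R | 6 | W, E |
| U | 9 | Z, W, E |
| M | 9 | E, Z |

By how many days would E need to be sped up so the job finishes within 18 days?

3

Current finish: 21 days; target: 18.
E is on every critical path, so each day cut from E cuts the finish by one (this holds down to a finish of 18).
Need 21 − 18 = 3 days off E → E becomes 1 day, finish becomes 18.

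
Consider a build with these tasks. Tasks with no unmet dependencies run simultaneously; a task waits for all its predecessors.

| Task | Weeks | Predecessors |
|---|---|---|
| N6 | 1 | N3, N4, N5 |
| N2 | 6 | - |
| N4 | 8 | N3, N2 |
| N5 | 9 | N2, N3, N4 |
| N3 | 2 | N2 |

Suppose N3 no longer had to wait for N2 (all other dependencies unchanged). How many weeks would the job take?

24

Before: longest chain N2→N3→N4→N5→N6 = 6+2+8+9+1 = 26, finish 26.
Without N2→N3, N3's earliest start moves from 6 to 0.
The longest chain is now N2→N4→N5→N6 = 6+8+9+1 = 24, so the job takes 24 weeks.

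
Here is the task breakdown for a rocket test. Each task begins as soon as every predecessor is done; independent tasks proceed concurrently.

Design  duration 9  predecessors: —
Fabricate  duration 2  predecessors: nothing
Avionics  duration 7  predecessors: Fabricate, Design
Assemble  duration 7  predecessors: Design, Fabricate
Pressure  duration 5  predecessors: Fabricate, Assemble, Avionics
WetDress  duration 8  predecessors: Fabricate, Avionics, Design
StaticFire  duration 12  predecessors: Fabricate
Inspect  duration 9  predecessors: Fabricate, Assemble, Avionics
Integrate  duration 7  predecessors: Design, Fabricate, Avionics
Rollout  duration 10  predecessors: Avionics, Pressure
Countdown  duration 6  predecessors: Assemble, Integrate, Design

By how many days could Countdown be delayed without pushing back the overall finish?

2

Critical path: Design→Avionics→Pressure→Rollout = 9+7+5+10 = 31, so the finish is 31 days.
Countdown finishes as early as 29 and must finish by 31.
Float = 31 − 29 = 2.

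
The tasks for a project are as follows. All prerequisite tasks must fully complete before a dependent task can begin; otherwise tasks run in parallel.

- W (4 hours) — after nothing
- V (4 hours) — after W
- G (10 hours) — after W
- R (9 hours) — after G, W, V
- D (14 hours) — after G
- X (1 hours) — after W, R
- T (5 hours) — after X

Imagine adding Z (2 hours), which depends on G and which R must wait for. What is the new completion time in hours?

Originally the project takes 29 hours.
With Z inserted, R now waits for max(G, W, V, Z).
New critical path: W→G→Z→R→X→T = 4+10+2+9+1+5 = 31 ⇒ 31 hours.

31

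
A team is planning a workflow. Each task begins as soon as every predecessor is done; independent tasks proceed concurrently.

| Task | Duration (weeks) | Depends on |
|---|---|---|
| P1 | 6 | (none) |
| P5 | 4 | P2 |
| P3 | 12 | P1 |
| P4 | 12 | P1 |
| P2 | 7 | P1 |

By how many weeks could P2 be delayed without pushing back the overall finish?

Critical path: P1→P3 = 6+12 = 18, so the finish is 18 weeks.
The longest chain containing P2 totals 17 weeks.
Float = 18 − 17 = 1.

1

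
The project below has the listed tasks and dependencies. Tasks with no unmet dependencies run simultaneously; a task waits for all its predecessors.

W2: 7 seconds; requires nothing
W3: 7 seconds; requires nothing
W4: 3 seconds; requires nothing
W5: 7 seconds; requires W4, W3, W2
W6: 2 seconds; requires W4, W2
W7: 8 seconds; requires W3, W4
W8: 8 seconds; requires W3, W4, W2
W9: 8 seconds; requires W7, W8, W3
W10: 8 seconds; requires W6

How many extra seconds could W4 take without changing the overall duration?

Critical path: W2→W8→W9 = 7+8+8 = 23, so the finish is 23 seconds.
The longest chain containing W4 totals 19 seconds.
Slack of W4 = 4 − 0 = 4 seconds.

4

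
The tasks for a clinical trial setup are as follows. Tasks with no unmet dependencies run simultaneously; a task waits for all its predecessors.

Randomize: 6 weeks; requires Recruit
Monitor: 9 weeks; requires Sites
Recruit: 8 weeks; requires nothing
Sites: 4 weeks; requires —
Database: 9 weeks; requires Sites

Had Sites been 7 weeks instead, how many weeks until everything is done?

16

Critical path before the change: Recruit→Randomize = 8+6 = 14 giving 14 weeks.
The longest path through Sites is only 13 weeks, so Sites has float 1.
New critical path: Sites→Database = 7+9 = 16 ⇒ 16 weeks.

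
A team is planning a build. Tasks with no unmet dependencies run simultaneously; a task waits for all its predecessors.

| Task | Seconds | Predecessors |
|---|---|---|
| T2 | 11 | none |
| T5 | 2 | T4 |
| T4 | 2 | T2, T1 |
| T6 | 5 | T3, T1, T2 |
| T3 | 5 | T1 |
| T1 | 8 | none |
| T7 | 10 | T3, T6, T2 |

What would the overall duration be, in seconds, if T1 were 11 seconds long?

The binding path is T1→T3→T6→T7 = 8+5+5+10 = 28; finish at 28 seconds.
Since T1 is critical, the +3 change carries straight to that chain (now 31 seconds).
No other chain overtakes it, so the finish is 31 seconds.

31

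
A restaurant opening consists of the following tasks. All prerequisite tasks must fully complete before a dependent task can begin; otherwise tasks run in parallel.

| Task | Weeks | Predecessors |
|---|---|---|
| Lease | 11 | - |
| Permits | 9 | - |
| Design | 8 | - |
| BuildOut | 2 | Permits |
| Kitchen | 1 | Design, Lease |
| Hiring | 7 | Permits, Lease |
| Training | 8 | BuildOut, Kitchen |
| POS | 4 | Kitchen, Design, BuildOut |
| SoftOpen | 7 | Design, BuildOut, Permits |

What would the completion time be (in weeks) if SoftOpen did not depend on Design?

20

With the dependency in place, Lease→Kitchen→Training = 11+1+8 = 20 sets the finish at 20 weeks.
Dropping Design→SoftOpen doesn't change SoftOpen's earliest start (11); another predecessor still binds.
After: Lease→Kitchen→Training = 11+1+8 = 20 → 20 weeks.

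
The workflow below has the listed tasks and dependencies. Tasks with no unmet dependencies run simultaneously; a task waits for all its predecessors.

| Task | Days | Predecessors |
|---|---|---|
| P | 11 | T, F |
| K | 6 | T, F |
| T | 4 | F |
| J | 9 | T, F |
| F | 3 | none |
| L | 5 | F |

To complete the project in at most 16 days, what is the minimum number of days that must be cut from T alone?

Current finish: 18 days; target: 16.
T is on every critical path, so each day cut from T cuts the finish by one (this holds down to a finish of 15).
Need 18 − 16 = 2 days off T → T becomes 2 days, finish becomes 16.

2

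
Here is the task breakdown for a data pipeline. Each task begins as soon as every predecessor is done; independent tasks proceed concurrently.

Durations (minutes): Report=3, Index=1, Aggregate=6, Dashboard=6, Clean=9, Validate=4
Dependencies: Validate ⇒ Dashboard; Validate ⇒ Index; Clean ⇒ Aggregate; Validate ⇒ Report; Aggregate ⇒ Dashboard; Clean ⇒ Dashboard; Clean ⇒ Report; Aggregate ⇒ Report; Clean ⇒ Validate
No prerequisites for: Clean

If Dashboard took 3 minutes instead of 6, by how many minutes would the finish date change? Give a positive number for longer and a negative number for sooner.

-3

The binding path is Clean→Aggregate→Dashboard = 9+6+6 = 21; finish at 21 minutes.
Since Dashboard is critical, the -3 change carries straight to that chain (now 18 minutes).
New critical path: Clean→Aggregate→Report = 9+6+3 = 18 ⇒ 18 minutes.
Change in finish: 18 − 21 = -3 minutes.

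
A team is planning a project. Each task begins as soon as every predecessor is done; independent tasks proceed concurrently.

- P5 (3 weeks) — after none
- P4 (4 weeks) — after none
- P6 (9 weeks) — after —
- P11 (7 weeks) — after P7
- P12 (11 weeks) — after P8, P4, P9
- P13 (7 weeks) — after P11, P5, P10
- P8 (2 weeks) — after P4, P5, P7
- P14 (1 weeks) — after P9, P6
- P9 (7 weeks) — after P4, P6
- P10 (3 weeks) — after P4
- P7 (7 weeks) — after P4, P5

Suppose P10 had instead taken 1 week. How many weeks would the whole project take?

Critical path before the change: P6→P9→P12 = 9+7+11 = 27 giving 27 weeks.
P10 is off the critical path — its longest chain is 14 weeks, giving 13 of slack.
The critical path is still P6→P9→P12; finish is now 27 weeks.

27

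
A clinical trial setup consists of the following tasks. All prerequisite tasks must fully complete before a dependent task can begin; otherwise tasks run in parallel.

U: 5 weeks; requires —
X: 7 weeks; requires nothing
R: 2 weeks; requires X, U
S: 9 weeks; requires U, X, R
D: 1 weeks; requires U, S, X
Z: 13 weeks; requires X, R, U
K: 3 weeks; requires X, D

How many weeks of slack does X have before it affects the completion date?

0

Critical path: X→R→S→D→K = 7+2+9+1+3 = 22, so the finish is 22 weeks.
X finishes as early as 7 and must finish by 7.
Slack of X = 0 − 0 = 0 weeks.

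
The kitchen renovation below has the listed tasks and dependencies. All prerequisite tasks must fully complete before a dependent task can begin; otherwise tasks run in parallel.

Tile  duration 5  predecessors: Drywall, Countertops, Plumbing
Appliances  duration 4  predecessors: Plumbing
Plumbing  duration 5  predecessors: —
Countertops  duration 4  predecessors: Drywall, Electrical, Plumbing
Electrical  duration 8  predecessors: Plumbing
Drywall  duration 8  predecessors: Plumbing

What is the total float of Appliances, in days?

13

Critical path: Plumbing→Electrical→Countertops→Tile = 5+8+4+5 = 22, so the finish is 22 days.
Longest path through Appliances: 9 days (earliest finish 9, latest finish 22).
Slack of Appliances = 18 − 5 = 13 days.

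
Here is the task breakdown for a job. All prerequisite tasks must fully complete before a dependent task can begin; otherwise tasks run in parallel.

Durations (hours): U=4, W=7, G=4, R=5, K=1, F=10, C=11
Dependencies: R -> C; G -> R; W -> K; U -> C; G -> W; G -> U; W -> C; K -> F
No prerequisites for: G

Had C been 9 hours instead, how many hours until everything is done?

22

Critical path before the change: G→W→C = 4+7+11 = 22 giving 22 hours.
C lies on that path, so at 9 hours the path becomes 20 hours.
New critical path: G→W→K→F = 4+7+1+10 = 22 ⇒ 22 hours.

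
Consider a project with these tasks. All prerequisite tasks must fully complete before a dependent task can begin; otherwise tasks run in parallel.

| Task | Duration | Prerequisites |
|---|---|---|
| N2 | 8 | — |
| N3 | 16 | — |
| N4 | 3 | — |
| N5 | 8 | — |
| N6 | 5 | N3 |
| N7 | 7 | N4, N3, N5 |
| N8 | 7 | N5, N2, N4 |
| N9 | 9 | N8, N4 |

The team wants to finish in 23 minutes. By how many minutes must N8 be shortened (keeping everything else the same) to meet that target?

1

Current finish: 24 minutes; target: 23.
N8 is on every critical path, so each minute cut from N8 cuts the finish by one (this holds down to a finish of 23).
Need 24 − 23 = 1 minute off N8 → N8 becomes 6 minutes, finish becomes 23.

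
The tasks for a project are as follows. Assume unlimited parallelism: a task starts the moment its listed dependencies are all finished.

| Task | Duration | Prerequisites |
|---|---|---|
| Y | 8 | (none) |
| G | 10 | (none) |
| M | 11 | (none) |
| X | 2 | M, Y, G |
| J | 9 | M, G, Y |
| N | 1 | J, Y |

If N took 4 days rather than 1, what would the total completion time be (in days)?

Actual critical path: M→J→N = 11+9+1 = 21 ⇒ 21 days.
N lies on that path, so at 4 days the path becomes 24 days.
No other chain overtakes it, so the finish is 24 days.

24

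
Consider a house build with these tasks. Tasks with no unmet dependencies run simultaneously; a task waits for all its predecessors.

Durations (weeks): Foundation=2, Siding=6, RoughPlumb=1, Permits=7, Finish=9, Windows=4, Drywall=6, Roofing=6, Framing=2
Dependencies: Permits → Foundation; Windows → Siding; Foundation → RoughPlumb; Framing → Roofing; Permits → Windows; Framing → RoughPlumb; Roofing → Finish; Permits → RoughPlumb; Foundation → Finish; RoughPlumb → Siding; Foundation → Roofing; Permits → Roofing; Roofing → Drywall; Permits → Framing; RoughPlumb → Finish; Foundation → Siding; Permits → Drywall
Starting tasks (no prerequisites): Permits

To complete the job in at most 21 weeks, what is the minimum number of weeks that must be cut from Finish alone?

3

Current finish: 24 weeks; target: 21.
Finish is on every critical path, so each week cut from Finish cuts the finish by one (this holds down to a finish of 21).
Need 24 − 21 = 3 weeks off Finish → Finish becomes 6 weeks, finish becomes 21.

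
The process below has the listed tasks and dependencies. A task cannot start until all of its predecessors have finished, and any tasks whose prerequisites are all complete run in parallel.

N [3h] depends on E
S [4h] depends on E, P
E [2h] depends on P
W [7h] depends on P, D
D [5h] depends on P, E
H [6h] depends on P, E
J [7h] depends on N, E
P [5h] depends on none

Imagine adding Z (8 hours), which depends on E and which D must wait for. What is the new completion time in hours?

27

Originally the plan takes 19 hours.
With Z inserted, D now waits for max(P, E, Z).
New critical path: P→E→Z→D→W = 5+2+8+5+7 = 27 ⇒ 27 hours.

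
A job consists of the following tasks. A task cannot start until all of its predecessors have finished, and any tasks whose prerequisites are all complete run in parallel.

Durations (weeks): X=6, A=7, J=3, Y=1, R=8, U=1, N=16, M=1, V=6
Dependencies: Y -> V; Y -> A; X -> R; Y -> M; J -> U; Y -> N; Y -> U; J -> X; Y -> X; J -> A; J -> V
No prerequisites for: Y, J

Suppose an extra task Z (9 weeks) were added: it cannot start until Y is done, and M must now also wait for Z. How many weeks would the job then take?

17

Originally the job takes 17 weeks.
With Z inserted, M now waits for max(Y, Z).
New critical path: Y→N = 1+16 = 17 ⇒ 17 weeks.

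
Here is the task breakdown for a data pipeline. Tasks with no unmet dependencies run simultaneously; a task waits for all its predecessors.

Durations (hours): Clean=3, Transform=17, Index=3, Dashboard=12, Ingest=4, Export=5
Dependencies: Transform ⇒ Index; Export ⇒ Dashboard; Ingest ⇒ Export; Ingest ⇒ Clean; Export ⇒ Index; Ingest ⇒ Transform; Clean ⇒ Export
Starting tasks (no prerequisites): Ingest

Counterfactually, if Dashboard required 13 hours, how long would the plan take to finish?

25

Baseline: Ingest→Clean→Export→Dashboard = 4+3+5+12 = 24 → 24 hours.
Dashboard is on the critical path; changing it to 13 makes that path 25 hours.
The critical path is still Ingest→Clean→Export→Dashboard; finish is now 25 hours.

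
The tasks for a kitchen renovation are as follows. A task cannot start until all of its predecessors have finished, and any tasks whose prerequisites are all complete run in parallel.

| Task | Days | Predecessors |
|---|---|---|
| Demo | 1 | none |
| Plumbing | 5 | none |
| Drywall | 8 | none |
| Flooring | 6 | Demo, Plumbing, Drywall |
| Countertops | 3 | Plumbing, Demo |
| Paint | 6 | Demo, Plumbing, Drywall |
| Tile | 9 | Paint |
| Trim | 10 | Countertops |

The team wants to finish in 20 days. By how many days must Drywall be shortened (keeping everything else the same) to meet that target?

3

Current finish: 23 days; target: 20.
Drywall is on every critical path, so each day cut from Drywall cuts the finish by one (this holds down to a finish of 20).
Need 23 − 20 = 3 days off Drywall → Drywall becomes 5 days, finish becomes 20.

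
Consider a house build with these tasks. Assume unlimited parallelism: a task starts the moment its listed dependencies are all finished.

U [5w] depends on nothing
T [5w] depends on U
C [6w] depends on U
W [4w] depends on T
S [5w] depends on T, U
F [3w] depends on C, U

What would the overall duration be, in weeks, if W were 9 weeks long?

19

Critical path before the change: U→T→S = 5+5+5 = 15 giving 15 weeks.
The longest path through W is only 14 weeks, so W has float 1.
Now U→T→W = 5+5+9 = 19 is longest, so the finish becomes 19 weeks.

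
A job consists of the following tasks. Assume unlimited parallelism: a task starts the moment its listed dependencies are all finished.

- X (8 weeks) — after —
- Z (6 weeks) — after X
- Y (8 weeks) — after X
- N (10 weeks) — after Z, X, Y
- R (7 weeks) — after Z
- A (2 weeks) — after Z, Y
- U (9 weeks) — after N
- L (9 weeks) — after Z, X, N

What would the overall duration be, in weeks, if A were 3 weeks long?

As given, the longest chain is X→Y→N→U = 8+8+10+9 = 35, so the finish is 35 weeks.
A has 17 weeks of float (longest path through it is 18).
The critical path is still X→Y→N→U; finish is now 35 weeks.

35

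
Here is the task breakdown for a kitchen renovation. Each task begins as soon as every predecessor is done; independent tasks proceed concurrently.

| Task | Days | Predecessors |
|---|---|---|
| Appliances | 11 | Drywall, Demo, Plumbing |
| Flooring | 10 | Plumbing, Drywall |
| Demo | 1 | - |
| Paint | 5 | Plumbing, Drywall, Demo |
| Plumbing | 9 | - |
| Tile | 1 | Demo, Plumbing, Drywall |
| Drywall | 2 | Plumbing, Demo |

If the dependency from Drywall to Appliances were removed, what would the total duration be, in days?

Before: longest chain Plumbing→Drywall→Appliances = 9+2+11 = 22, finish 22.
Without Drywall→Appliances, Appliances's earliest start moves from 11 to 9.
After: Plumbing→Drywall→Flooring = 9+2+10 = 21 → 21 days.

21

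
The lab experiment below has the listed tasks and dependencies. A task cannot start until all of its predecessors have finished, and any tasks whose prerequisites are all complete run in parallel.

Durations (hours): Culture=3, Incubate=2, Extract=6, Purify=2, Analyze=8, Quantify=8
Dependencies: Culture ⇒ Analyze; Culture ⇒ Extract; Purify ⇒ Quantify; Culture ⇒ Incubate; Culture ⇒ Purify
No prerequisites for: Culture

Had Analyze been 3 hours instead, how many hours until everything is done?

The binding path is Culture→Purify→Quantify = 3+2+8 = 13; finish at 13 hours.
Analyze is off the critical path — its longest chain is 11 hours, giving 2 of slack.
No other chain overtakes it, so the finish is 13 hours.

13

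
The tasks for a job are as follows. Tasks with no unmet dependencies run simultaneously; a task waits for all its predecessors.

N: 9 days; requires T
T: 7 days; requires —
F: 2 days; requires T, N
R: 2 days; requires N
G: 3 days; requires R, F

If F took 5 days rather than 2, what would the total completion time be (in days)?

The binding path is T→N→F→G = 7+9+2+3 = 21; finish at 21 days.
F is on the critical path; changing it to 5 makes that path 24 days.
No other chain overtakes it, so the finish is 24 days.

24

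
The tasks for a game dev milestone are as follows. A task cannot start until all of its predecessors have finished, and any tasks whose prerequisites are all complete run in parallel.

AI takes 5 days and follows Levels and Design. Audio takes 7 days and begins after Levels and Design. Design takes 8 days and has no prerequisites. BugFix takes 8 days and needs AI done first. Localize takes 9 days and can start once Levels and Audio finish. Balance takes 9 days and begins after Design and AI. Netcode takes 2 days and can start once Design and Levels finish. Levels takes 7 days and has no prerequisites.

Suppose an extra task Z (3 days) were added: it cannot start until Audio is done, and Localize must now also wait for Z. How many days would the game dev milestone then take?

Originally the game dev milestone takes 24 days.
With Z inserted, Localize now waits for max(Levels, Audio, Z).
New critical path: Design→Audio→Z→Localize = 8+7+3+9 = 27 ⇒ 27 days.

27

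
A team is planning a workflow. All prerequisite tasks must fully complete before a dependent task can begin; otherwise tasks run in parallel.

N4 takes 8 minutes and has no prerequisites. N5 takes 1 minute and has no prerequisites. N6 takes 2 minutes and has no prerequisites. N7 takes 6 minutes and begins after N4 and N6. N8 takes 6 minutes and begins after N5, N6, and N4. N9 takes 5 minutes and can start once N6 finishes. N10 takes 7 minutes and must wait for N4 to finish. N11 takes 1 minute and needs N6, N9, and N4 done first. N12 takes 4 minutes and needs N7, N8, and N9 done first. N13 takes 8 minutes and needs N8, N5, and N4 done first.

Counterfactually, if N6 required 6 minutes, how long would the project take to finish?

22

As given, the longest chain is N4→N8→N13 = 8+6+8 = 22, so the finish is 22 minutes.
N6 is off the critical path — its longest chain is 16 minutes, giving 6 of slack.
No other chain overtakes it, so the finish is 22 minutes.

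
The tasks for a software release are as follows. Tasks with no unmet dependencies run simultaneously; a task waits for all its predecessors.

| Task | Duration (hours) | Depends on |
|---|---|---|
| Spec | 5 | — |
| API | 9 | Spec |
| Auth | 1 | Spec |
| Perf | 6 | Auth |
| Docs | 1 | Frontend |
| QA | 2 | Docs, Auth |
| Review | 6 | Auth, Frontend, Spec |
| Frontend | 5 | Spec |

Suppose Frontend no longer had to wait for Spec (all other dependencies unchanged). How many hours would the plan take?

14

Before: longest chain Spec→Frontend→Review = 5+5+6 = 16, finish 16.
Without Spec→Frontend, Frontend's earliest start moves from 5 to 0.
New critical path: Spec→API = 5+9 = 14 ⇒ 14 hours.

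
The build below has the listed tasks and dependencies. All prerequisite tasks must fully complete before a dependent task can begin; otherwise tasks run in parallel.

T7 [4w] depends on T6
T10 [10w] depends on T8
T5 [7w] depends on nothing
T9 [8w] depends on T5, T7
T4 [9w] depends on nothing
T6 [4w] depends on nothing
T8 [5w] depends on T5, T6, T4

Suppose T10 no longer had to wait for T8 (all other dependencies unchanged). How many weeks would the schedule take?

16

Original critical path: T4→T8→T10 = 9+5+10 = 24 ⇒ 24 weeks.
Without T8→T10, T10's earliest start moves from 14 to 0.
The longest chain is now T6→T7→T9 = 4+4+8 = 16, so the schedule takes 16 weeks.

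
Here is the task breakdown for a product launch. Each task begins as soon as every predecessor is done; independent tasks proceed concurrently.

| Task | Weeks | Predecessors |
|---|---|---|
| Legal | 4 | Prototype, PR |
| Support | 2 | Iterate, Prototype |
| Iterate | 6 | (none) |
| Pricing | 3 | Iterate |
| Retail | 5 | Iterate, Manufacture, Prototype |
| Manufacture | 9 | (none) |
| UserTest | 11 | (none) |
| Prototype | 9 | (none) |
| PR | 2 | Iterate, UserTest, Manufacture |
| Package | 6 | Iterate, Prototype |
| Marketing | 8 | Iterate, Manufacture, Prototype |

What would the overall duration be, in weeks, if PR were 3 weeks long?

Baseline: UserTest→PR→Legal = 11+2+4 = 17 → 17 weeks.
Since PR is critical, the +1 change carries straight to that chain (now 18 weeks).
The critical path is still UserTest→PR→Legal; finish is now 18 weeks.

18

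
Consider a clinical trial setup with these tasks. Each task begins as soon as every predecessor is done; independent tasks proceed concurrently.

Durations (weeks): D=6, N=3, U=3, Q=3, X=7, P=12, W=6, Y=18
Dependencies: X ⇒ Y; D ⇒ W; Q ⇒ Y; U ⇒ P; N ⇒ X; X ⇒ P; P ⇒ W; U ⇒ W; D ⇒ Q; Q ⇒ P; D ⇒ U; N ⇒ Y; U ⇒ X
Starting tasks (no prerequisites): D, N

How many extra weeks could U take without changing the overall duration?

Critical path: D→U→X→P→W = 6+3+7+12+6 = 34, so the finish is 34 weeks.
Longest path through U: 34 weeks (earliest finish 9, latest finish 9).
Slack of U = 6 − 6 = 0 weeks.

0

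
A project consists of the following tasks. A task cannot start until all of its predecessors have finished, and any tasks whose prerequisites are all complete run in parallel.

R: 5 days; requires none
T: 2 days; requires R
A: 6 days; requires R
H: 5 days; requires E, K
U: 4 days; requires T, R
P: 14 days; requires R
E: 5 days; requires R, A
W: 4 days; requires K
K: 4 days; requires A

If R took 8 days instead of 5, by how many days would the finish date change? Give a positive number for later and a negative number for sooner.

3

Baseline: R→A→E→H = 5+6+5+5 = 21 → 21 days.
R lies on that path, so at 8 days the path becomes 24 days.
The critical path is still R→A→E→H; finish is now 24 days.
Change in finish: 24 − 21 = +3 days.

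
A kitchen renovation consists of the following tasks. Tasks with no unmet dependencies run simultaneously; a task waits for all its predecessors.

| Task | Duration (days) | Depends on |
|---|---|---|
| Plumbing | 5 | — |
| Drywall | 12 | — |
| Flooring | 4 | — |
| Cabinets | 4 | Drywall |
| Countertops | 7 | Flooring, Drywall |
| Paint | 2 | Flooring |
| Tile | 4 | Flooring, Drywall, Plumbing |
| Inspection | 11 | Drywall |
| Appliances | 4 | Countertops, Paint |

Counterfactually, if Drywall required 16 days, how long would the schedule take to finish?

27

The binding path is Drywall→Countertops→Appliances = 12+7+4 = 23; finish at 23 days.
Drywall lies on that path, so at 16 days the path becomes 27 days.
That remains the longest chain; total 27 days.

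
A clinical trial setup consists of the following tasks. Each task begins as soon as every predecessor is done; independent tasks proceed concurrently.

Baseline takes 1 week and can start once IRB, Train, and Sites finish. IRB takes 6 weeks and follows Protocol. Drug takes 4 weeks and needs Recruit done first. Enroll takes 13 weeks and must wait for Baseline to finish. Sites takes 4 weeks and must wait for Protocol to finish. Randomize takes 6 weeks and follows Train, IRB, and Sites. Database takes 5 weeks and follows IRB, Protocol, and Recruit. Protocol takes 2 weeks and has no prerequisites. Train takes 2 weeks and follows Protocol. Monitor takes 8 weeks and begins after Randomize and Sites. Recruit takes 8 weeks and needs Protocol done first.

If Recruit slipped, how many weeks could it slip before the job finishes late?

The longest chain is Protocol→IRB→Randomize→Monitor = 2+6+6+8 = 22; overall finish 22 weeks.
Longest path through Recruit: 15 weeks (earliest finish 10, latest finish 17).
Float = 22 − 15 = 7.

7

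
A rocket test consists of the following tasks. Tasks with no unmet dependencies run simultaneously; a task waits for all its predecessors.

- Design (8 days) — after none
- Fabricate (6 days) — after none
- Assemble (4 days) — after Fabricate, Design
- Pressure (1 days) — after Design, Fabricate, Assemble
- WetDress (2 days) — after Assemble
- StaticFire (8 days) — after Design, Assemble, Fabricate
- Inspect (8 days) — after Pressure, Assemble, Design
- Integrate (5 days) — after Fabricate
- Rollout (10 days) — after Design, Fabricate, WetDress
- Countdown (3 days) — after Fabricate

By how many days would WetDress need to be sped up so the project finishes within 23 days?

1

Current finish: 24 days; target: 23.
WetDress is on every critical path, so each day cut from WetDress cuts the finish by one (this holds down to a finish of 23).
Need 24 − 23 = 1 day off WetDress → WetDress becomes 1 day, finish becomes 23.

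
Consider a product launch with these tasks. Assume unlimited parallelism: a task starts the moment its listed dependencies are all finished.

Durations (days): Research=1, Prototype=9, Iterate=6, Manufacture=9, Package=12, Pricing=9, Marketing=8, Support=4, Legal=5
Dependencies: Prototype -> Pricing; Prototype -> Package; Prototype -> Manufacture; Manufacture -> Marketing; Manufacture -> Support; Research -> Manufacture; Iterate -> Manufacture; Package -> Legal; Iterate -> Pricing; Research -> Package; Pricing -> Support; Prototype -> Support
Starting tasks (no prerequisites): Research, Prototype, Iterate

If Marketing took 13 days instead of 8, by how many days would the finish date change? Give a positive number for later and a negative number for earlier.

The binding path is Prototype→Manufacture→Marketing = 9+9+8 = 26; finish at 26 days.
Marketing lies on that path, so at 13 days the path becomes 31 days.
No other chain overtakes it, so the finish is 31 days.
Change in finish: 31 − 26 = +5 days.

5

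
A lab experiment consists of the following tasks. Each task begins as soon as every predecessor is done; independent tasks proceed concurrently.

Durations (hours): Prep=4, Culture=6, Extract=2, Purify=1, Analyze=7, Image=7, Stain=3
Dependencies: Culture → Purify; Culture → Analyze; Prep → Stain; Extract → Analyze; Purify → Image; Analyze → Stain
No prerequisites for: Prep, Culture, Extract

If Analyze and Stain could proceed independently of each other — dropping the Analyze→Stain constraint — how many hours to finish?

With the dependency in place, Culture→Analyze→Stain = 6+7+3 = 16 sets the finish at 16 hours.
Without Analyze→Stain, Stain's earliest start moves from 13 to 4.
After: Culture→Purify→Image = 6+1+7 = 14 → 14 hours.

14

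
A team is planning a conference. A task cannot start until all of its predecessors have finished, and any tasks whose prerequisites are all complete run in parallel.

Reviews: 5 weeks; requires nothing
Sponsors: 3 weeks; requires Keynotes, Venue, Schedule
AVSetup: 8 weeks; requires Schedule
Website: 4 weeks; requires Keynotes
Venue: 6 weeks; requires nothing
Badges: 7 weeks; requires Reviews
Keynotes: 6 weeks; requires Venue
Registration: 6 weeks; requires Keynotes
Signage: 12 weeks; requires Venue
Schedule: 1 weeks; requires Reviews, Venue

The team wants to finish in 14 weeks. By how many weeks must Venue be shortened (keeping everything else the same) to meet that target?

4

Current finish: 18 weeks; target: 14.
Venue is on every critical path, so each week cut from Venue cuts the finish by one (this holds down to a finish of 14).
Need 18 − 14 = 4 weeks off Venue → Venue becomes 2 weeks, finish becomes 14.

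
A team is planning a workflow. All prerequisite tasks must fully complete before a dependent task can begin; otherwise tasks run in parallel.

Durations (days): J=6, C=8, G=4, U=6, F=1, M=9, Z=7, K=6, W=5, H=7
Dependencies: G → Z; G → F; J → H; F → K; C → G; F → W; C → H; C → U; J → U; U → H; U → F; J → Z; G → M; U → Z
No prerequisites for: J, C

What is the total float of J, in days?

2

C→G→M = 8+4+9 = 21 sets the makespan at 21 days.
J finishes as early as 6 and must finish by 8.
Float = 21 − 19 = 2.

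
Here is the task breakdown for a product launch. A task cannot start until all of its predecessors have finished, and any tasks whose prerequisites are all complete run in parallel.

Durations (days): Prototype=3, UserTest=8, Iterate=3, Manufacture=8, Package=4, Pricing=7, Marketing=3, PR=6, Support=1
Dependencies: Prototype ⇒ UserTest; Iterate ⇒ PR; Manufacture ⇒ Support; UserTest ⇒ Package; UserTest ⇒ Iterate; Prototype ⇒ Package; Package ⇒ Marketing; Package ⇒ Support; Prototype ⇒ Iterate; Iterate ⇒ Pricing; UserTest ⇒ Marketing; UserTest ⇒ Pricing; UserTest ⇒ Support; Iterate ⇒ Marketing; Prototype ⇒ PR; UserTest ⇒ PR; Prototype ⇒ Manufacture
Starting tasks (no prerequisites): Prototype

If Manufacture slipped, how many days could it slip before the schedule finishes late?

9

Critical path: Prototype→UserTest→Iterate→Pricing = 3+8+3+7 = 21, so the finish is 21 days.
Longest path through Manufacture: 12 days (earliest finish 11, latest finish 20).
Float = 21 − 12 = 9.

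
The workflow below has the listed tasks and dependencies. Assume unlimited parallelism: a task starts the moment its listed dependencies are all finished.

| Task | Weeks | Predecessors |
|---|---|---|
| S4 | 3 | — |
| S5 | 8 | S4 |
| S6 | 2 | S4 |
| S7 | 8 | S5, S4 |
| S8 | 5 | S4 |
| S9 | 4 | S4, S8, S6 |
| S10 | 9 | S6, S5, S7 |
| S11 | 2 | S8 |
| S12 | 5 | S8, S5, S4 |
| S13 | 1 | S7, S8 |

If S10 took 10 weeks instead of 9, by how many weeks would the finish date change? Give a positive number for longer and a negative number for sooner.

1

Actual critical path: S4→S5→S7→S10 = 3+8+8+9 = 28 ⇒ 28 weeks.
S10 lies on that path, so at 10 weeks the path becomes 29 weeks.
That remains the longest chain; total 29 weeks.
Change in finish: 29 − 28 = +1 weeks.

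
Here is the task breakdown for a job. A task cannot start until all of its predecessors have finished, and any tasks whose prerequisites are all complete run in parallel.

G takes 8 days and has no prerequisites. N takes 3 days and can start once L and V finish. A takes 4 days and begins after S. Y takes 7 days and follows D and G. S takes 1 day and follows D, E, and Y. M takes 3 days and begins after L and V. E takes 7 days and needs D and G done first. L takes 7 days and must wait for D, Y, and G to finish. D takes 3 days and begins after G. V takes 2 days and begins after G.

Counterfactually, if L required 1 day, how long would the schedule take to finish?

Critical path before the change: G→D→Y→L→N = 8+3+7+7+3 = 28 giving 28 days.
L is on the critical path; changing it to 1 makes that path 22 days.
New critical path: G→D→Y→S→A = 8+3+7+1+4 = 23 ⇒ 23 days.

23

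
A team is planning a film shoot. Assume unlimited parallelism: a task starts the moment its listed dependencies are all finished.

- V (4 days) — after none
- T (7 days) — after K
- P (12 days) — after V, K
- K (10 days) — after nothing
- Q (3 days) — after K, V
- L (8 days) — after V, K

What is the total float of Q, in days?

The longest chain is K→P = 10+12 = 22; overall finish 22 days.
The longest chain containing Q totals 13 days.
Float = 22 − 13 = 9.

9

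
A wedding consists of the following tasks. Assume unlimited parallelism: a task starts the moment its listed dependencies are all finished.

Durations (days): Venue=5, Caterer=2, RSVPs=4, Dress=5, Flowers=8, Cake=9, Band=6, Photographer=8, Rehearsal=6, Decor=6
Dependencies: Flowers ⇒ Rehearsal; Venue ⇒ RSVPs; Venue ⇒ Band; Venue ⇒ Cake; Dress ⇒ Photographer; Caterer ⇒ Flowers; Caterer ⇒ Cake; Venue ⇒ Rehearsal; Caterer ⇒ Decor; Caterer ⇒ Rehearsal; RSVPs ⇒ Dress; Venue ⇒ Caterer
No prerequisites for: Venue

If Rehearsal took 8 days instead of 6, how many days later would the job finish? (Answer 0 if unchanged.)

1

The binding path is Venue→RSVPs→Dress→Photographer = 5+4+5+8 = 22; finish at 22 days.
The longest path through Rehearsal is only 21 days, so Rehearsal has float 1.
New critical path: Venue→Caterer→Flowers→Rehearsal = 5+2+8+8 = 23 ⇒ 23 days.
Change in finish: 23 − 22 = +1 days.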